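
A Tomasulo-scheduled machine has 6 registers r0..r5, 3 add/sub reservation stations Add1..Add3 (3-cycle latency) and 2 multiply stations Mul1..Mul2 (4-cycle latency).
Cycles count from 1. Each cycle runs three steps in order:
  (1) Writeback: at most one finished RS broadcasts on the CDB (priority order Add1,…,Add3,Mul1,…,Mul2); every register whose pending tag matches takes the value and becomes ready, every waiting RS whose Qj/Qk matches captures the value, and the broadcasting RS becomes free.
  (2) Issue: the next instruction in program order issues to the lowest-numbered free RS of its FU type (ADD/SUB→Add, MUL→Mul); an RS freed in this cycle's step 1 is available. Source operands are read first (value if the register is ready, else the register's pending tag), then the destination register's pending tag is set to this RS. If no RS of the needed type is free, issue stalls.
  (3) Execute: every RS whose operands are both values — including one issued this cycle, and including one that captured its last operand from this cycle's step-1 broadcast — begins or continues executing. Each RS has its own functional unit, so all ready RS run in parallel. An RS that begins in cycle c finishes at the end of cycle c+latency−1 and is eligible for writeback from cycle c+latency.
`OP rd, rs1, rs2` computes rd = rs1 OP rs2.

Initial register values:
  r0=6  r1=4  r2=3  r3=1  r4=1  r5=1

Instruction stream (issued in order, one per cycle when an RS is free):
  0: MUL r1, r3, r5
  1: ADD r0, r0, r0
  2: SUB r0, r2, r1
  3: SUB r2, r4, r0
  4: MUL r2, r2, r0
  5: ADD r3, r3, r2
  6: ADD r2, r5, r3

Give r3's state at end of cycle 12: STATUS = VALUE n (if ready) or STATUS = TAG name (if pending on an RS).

STATUS = TAG Add1

  c1: issue MUL r1<-Mul1  regs: r0:6,r1:Mul1,r2:3,r3:1,r4:1,r5:1
  c2: issue ADD r0<-Add1  regs: r0:Add1,r1:Mul1,r2:3,r3:1,r4:1,r5:1
  c3: issue SUB r0<-Add2  regs: r0:Add2,r1:Mul1,r2:3,r3:1,r4:1,r5:1
  c4: issue SUB r2<-Add3  regs: r0:Add2,r1:Mul1,r2:Add3,r3:1,r4:1,r5:1
  c5: CDB Add1=12; issue MUL r2<-Mul2  regs: r0:Add2,r1:Mul1,r2:Mul2,r3:1,r4:1,r5:1
  c6: CDB Mul1=1; issue ADD r3<-Add1  regs: r0:Add2,r1:1,r2:Mul2,r3:Add1,r4:1,r5:1
  c7: stall  regs: r0:Add2,r1:1,r2:Mul2,r3:Add1,r4:1,r5:1
  c8: stall  regs: r0:Add2,r1:1,r2:Mul2,r3:Add1,r4:1,r5:1
  c9: CDB Add2=2; issue ADD r2<-Add2  regs: r0:2,r1:1,r2:Add2,r3:Add1,r4:1,r5:1
  c10: -  regs: r0:2,r1:1,r2:Add2,r3:Add1,r4:1,r5:1
  c11: -  regs: r0:2,r1:1,r2:Add2,r3:Add1,r4:1,r5:1
  c12: CDB Add3=-1  regs: r0:2,r1:1,r2:Add2,r3:Add1,r4:1,r5:1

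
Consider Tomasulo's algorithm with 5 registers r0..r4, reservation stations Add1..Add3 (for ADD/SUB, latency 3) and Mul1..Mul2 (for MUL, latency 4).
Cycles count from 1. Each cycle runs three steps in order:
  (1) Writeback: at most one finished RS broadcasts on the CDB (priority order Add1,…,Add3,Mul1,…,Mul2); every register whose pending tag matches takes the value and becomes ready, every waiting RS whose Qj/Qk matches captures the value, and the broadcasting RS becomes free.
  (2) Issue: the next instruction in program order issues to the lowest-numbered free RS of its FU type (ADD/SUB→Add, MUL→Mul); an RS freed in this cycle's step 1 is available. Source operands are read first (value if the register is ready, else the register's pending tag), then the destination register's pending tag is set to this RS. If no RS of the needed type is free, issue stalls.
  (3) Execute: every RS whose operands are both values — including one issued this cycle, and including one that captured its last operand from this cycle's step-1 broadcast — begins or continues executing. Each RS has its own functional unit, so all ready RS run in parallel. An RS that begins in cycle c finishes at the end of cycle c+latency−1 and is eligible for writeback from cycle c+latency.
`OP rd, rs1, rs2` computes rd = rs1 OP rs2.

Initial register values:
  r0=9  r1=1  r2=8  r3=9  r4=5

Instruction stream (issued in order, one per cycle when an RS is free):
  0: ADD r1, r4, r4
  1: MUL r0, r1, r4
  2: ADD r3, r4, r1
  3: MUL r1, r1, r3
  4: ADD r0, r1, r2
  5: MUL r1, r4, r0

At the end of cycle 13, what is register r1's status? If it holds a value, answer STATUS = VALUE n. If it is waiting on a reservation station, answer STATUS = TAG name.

c1: issue ADD r1<-Add1 | r0:9,r1:Add1,r2:8,r3:9,r4:5
c2: issue MUL r0<-Mul1 | r0:Mul1,r1:Add1,r2:8,r3:9,r4:5
c3: issue ADD r3<-Add2 | r0:Mul1,r1:Add1,r2:8,r3:Add2,r4:5
c4: CDB Add1=10; issue MUL r1<-Mul2 | r0:Mul1,r1:Mul2,r2:8,r3:Add2,r4:5
c5: issue ADD r0<-Add1 | r0:Add1,r1:Mul2,r2:8,r3:Add2,r4:5
c6: stall | r0:Add1,r1:Mul2,r2:8,r3:Add2,r4:5
c7: CDB Add2=15; stall | r0:Add1,r1:Mul2,r2:8,r3:15,r4:5
c8: CDB Mul1=50; issue MUL r1<-Mul1 | r0:Add1,r1:Mul1,r2:8,r3:15,r4:5
c9: - | r0:Add1,r1:Mul1,r2:8,r3:15,r4:5
c10: - | r0:Add1,r1:Mul1,r2:8,r3:15,r4:5
c11: CDB Mul2=150 | r0:Add1,r1:Mul1,r2:8,r3:15,r4:5
c12: - | r0:Add1,r1:Mul1,r2:8,r3:15,r4:5
c13: - | r0:Add1,r1:Mul1,r2:8,r3:15,r4:5

STATUS = TAG Mul1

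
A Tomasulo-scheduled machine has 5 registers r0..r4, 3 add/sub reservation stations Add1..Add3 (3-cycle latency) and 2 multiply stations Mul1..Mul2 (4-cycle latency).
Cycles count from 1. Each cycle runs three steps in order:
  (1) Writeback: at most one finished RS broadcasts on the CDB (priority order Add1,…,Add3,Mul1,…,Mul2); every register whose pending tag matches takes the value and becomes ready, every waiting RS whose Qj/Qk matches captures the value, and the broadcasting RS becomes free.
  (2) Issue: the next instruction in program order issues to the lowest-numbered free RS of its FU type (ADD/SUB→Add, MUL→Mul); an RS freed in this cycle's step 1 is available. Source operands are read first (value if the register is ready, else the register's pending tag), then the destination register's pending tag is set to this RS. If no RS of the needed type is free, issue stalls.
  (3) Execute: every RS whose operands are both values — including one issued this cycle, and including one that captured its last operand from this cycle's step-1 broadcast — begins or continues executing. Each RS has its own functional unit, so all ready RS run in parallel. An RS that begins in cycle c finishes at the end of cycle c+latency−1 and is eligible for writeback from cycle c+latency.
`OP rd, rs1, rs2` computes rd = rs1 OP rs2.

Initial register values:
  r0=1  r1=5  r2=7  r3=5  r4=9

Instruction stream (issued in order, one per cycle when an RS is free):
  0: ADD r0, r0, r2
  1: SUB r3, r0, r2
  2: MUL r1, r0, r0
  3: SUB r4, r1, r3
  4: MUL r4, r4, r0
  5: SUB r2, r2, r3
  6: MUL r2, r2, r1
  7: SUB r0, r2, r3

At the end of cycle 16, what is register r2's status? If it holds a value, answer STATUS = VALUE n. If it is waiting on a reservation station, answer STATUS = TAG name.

cycle 1: issue ADD r0<-Add1 // r0:Add1,r1:5,r2:7,r3:5,r4:9
cycle 2: issue SUB r3<-Add2 // r0:Add1,r1:5,r2:7,r3:Add2,r4:9
cycle 3: issue MUL r1<-Mul1 // r0:Add1,r1:Mul1,r2:7,r3:Add2,r4:9
cycle 4: CDB Add1=8; issue SUB r4<-Add1 // r0:8,r1:Mul1,r2:7,r3:Add2,r4:Add1
cycle 5: issue MUL r4<-Mul2 // r0:8,r1:Mul1,r2:7,r3:Add2,r4:Mul2
cycle 6: issue SUB r2<-Add3 // r0:8,r1:Mul1,r2:Add3,r3:Add2,r4:Mul2
cycle 7: CDB Add2=1; stall // r0:8,r1:Mul1,r2:Add3,r3:1,r4:Mul2
cycle 8: CDB Mul1=64; issue MUL r2<-Mul1 // r0:8,r1:64,r2:Mul1,r3:1,r4:Mul2
cycle 9: issue SUB r0<-Add2 // r0:Add2,r1:64,r2:Mul1,r3:1,r4:Mul2
cycle 10: CDB Add3=6 // r0:Add2,r1:64,r2:Mul1,r3:1,r4:Mul2
cycle 11: CDB Add1=63 // r0:Add2,r1:64,r2:Mul1,r3:1,r4:Mul2
cycle 12: - // r0:Add2,r1:64,r2:Mul1,r3:1,r4:Mul2
cycle 13: - // r0:Add2,r1:64,r2:Mul1,r3:1,r4:Mul2
cycle 14: CDB Mul1=384 // r0:Add2,r1:64,r2:384,r3:1,r4:Mul2
cycle 15: CDB Mul2=504 // r0:Add2,r1:64,r2:384,r3:1,r4:504
cycle 16: - // r0:Add2,r1:64,r2:384,r3:1,r4:504

STATUS = VALUE 384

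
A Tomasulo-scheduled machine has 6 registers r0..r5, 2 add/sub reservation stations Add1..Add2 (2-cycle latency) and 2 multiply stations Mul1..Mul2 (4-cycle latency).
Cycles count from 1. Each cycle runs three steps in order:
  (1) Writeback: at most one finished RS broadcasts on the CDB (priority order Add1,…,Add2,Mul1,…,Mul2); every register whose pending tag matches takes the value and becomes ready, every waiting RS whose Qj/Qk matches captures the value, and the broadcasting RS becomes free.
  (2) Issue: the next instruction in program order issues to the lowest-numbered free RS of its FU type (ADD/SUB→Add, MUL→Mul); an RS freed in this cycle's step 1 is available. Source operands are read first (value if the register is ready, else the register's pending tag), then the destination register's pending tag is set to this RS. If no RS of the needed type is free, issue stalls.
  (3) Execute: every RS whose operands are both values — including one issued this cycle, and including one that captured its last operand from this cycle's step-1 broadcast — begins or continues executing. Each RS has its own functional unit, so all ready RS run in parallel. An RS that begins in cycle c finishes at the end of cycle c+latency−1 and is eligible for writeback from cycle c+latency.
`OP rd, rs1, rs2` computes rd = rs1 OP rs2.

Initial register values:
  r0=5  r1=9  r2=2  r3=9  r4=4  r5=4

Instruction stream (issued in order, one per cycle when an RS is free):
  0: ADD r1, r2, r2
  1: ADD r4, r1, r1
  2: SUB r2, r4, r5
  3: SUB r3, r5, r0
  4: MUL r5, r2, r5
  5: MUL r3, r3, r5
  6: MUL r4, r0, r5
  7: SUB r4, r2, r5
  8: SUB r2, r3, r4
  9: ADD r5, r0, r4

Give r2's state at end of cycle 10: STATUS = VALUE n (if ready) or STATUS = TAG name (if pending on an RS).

STATUS = VALUE 4

c1: issue ADD r1<-Add1 | r0:5,r1:Add1,r2:2,r3:9,r4:4,r5:4
c2: issue ADD r4<-Add2 | r0:5,r1:Add1,r2:2,r3:9,r4:Add2,r5:4
c3: CDB Add1=4; issue SUB r2<-Add1 | r0:5,r1:4,r2:Add1,r3:9,r4:Add2,r5:4
c4: stall | r0:5,r1:4,r2:Add1,r3:9,r4:Add2,r5:4
c5: CDB Add2=8; issue SUB r3<-Add2 | r0:5,r1:4,r2:Add1,r3:Add2,r4:8,r5:4
c6: issue MUL r5<-Mul1 | r0:5,r1:4,r2:Add1,r3:Add2,r4:8,r5:Mul1
c7: CDB Add1=4; issue MUL r3<-Mul2 | r0:5,r1:4,r2:4,r3:Mul2,r4:8,r5:Mul1
c8: CDB Add2=-1; stall | r0:5,r1:4,r2:4,r3:Mul2,r4:8,r5:Mul1
c9: stall | r0:5,r1:4,r2:4,r3:Mul2,r4:8,r5:Mul1
c10: stall | r0:5,r1:4,r2:4,r3:Mul2,r4:8,r5:Mul1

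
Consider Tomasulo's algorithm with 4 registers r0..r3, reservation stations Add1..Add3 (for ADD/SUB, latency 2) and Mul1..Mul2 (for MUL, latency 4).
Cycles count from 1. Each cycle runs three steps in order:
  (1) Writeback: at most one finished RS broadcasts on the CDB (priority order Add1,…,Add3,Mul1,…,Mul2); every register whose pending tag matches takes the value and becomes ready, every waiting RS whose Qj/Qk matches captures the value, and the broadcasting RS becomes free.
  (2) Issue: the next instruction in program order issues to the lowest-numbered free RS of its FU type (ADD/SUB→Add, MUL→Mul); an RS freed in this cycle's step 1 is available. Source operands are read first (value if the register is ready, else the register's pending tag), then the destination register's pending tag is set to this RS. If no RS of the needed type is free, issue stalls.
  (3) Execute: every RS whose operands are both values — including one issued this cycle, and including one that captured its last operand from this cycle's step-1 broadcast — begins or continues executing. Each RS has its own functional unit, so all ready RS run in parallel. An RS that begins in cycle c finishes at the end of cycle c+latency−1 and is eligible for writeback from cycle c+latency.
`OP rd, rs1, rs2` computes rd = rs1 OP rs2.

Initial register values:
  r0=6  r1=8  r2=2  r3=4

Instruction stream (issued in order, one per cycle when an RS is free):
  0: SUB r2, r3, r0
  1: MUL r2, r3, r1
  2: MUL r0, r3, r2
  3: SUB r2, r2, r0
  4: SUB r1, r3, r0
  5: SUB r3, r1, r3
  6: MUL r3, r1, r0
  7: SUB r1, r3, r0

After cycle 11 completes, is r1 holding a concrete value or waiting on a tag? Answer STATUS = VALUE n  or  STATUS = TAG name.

c1: issue SUB r2<-Add1 | r0:6,r1:8,r2:Add1,r3:4
c2: issue MUL r2<-Mul1 | r0:6,r1:8,r2:Mul1,r3:4
c3: CDB Add1=-2; issue MUL r0<-Mul2 | r0:Mul2,r1:8,r2:Mul1,r3:4
c4: issue SUB r2<-Add1 | r0:Mul2,r1:8,r2:Add1,r3:4
c5: issue SUB r1<-Add2 | r0:Mul2,r1:Add2,r2:Add1,r3:4
c6: CDB Mul1=32; issue SUB r3<-Add3 | r0:Mul2,r1:Add2,r2:Add1,r3:Add3
c7: issue MUL r3<-Mul1 | r0:Mul2,r1:Add2,r2:Add1,r3:Mul1
c8: stall | r0:Mul2,r1:Add2,r2:Add1,r3:Mul1
c9: stall | r0:Mul2,r1:Add2,r2:Add1,r3:Mul1
c10: CDB Mul2=128; stall | r0:128,r1:Add2,r2:Add1,r3:Mul1
c11: stall | r0:128,r1:Add2,r2:Add1,r3:Mul1

STATUS = TAG Add2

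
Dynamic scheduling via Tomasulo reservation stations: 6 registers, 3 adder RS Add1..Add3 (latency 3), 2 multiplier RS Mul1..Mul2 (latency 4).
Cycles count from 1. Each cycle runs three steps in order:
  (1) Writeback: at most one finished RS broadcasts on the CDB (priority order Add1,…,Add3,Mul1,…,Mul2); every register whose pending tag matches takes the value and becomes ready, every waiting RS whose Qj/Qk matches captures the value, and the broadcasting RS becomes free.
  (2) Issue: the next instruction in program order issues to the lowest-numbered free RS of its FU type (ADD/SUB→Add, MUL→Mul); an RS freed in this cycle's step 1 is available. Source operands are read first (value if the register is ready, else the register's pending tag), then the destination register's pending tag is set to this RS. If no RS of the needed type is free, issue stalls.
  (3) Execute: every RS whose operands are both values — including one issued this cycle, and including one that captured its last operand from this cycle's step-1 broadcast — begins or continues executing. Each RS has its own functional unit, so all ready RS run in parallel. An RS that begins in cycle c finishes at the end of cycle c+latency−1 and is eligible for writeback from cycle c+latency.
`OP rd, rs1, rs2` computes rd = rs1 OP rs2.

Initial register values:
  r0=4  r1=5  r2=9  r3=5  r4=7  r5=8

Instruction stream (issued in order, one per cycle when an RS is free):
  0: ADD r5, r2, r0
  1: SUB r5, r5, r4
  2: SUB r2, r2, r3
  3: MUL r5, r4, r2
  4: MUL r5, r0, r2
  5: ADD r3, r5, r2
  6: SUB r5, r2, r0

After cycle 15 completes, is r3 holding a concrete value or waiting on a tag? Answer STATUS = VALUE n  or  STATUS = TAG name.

c1: issue ADD r5<-Add1 | r0:4,r1:5,r2:9,r3:5,r4:7,r5:Add1
c2: issue SUB r5<-Add2 | r0:4,r1:5,r2:9,r3:5,r4:7,r5:Add2
c3: issue SUB r2<-Add3 | r0:4,r1:5,r2:Add3,r3:5,r4:7,r5:Add2
c4: CDB Add1=13; issue MUL r5<-Mul1 | r0:4,r1:5,r2:Add3,r3:5,r4:7,r5:Mul1
c5: issue MUL r5<-Mul2 | r0:4,r1:5,r2:Add3,r3:5,r4:7,r5:Mul2
c6: CDB Add3=4; issue ADD r3<-Add1 | r0:4,r1:5,r2:4,r3:Add1,r4:7,r5:Mul2
c7: CDB Add2=6; issue SUB r5<-Add2 | r0:4,r1:5,r2:4,r3:Add1,r4:7,r5:Add2
c8: - | r0:4,r1:5,r2:4,r3:Add1,r4:7,r5:Add2
c9: - | r0:4,r1:5,r2:4,r3:Add1,r4:7,r5:Add2
c10: CDB Add2=0 | r0:4,r1:5,r2:4,r3:Add1,r4:7,r5:0
c11: CDB Mul1=28 | r0:4,r1:5,r2:4,r3:Add1,r4:7,r5:0
c12: CDB Mul2=16 | r0:4,r1:5,r2:4,r3:Add1,r4:7,r5:0
c13: - | r0:4,r1:5,r2:4,r3:Add1,r4:7,r5:0
c14: - | r0:4,r1:5,r2:4,r3:Add1,r4:7,r5:0
c15: CDB Add1=20 | r0:4,r1:5,r2:4,r3:20,r4:7,r5:0

STATUS = VALUE 20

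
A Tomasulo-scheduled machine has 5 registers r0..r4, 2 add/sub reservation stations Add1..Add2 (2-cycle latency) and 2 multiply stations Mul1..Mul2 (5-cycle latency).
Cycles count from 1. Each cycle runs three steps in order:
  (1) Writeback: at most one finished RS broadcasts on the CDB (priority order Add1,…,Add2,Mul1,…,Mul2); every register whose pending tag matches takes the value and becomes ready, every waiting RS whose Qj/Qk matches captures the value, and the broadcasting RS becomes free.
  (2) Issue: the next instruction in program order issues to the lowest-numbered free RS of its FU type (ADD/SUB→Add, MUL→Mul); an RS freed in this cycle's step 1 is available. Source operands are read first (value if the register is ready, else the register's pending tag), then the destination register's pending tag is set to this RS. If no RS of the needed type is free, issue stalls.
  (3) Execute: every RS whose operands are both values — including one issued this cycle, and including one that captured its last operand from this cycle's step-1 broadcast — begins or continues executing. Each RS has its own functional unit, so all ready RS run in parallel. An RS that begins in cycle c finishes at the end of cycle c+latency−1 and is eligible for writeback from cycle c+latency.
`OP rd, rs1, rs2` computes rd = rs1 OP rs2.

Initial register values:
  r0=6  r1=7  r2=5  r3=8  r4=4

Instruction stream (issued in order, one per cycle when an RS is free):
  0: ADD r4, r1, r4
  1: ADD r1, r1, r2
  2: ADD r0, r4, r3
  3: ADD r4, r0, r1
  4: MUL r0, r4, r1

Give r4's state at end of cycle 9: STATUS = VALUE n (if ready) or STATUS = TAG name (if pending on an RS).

cycle 1: issue ADD r4<-Add1 // r0:6,r1:7,r2:5,r3:8,r4:Add1
cycle 2: issue ADD r1<-Add2 // r0:6,r1:Add2,r2:5,r3:8,r4:Add1
cycle 3: CDB Add1=11; issue ADD r0<-Add1 // r0:Add1,r1:Add2,r2:5,r3:8,r4:11
cycle 4: CDB Add2=12; issue ADD r4<-Add2 // r0:Add1,r1:12,r2:5,r3:8,r4:Add2
cycle 5: CDB Add1=19; issue MUL r0<-Mul1 // r0:Mul1,r1:12,r2:5,r3:8,r4:Add2
cycle 6: - // r0:Mul1,r1:12,r2:5,r3:8,r4:Add2
cycle 7: CDB Add2=31 // r0:Mul1,r1:12,r2:5,r3:8,r4:31
cycle 8: - // r0:Mul1,r1:12,r2:5,r3:8,r4:31
cycle 9: - // r0:Mul1,r1:12,r2:5,r3:8,r4:31

STATUS = VALUE 31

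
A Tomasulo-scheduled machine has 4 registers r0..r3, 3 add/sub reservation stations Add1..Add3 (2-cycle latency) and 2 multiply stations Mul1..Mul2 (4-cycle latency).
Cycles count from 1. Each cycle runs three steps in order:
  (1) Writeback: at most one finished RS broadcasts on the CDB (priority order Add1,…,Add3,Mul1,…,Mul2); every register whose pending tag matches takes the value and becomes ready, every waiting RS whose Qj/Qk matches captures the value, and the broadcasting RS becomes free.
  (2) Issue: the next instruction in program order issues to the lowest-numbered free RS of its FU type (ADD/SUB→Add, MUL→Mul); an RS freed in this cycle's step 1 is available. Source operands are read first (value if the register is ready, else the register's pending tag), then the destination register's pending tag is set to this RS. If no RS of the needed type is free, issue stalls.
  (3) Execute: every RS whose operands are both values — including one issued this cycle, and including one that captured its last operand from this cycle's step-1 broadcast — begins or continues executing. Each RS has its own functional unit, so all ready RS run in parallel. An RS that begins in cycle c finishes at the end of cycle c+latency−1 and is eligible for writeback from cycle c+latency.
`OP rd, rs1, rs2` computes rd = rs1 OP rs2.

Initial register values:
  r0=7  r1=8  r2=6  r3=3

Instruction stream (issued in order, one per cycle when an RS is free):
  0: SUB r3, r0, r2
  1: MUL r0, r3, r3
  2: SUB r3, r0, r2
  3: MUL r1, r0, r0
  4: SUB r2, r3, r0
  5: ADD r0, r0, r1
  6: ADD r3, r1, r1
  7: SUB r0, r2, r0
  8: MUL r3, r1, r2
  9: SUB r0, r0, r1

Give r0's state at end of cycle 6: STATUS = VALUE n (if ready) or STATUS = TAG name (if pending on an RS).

c1: issue SUB r3<-Add1 | r0:7,r1:8,r2:6,r3:Add1
c2: issue MUL r0<-Mul1 | r0:Mul1,r1:8,r2:6,r3:Add1
c3: CDB Add1=1; issue SUB r3<-Add1 | r0:Mul1,r1:8,r2:6,r3:Add1
c4: issue MUL r1<-Mul2 | r0:Mul1,r1:Mul2,r2:6,r3:Add1
c5: issue SUB r2<-Add2 | r0:Mul1,r1:Mul2,r2:Add2,r3:Add1
c6: issue ADD r0<-Add3 | r0:Add3,r1:Mul2,r2:Add2,r3:Add1

STATUS = TAG Add3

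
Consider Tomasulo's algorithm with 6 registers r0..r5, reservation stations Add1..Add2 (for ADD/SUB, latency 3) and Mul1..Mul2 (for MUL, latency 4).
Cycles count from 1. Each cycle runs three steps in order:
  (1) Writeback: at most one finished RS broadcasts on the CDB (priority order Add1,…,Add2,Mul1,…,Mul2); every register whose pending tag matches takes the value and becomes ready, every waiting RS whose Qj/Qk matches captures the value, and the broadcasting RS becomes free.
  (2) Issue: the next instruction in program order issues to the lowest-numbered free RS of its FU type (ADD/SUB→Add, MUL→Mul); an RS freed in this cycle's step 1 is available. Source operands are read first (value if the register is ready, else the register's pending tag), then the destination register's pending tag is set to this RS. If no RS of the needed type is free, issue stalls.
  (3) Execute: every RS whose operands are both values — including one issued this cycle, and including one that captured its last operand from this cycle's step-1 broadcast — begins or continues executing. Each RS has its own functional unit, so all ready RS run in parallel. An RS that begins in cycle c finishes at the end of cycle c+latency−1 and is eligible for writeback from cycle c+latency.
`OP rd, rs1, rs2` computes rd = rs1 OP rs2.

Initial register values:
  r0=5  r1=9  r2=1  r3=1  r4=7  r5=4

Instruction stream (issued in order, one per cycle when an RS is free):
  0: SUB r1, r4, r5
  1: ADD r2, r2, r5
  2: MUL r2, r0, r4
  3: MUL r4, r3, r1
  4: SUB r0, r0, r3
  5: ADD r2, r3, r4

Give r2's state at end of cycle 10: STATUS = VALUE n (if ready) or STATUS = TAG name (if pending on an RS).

STATUS = TAG Add2

cycle 1: issue SUB r1<-Add1 // r0:5,r1:Add1,r2:1,r3:1,r4:7,r5:4
cycle 2: issue ADD r2<-Add2 // r0:5,r1:Add1,r2:Add2,r3:1,r4:7,r5:4
cycle 3: issue MUL r2<-Mul1 // r0:5,r1:Add1,r2:Mul1,r3:1,r4:7,r5:4
cycle 4: CDB Add1=3; issue MUL r4<-Mul2 // r0:5,r1:3,r2:Mul1,r3:1,r4:Mul2,r5:4
cycle 5: CDB Add2=5; issue SUB r0<-Add1 // r0:Add1,r1:3,r2:Mul1,r3:1,r4:Mul2,r5:4
cycle 6: issue ADD r2<-Add2 // r0:Add1,r1:3,r2:Add2,r3:1,r4:Mul2,r5:4
cycle 7: CDB Mul1=35 // r0:Add1,r1:3,r2:Add2,r3:1,r4:Mul2,r5:4
cycle 8: CDB Add1=4 // r0:4,r1:3,r2:Add2,r3:1,r4:Mul2,r5:4
cycle 9: CDB Mul2=3 // r0:4,r1:3,r2:Add2,r3:1,r4:3,r5:4
cycle 10: - // r0:4,r1:3,r2:Add2,r3:1,r4:3,r5:4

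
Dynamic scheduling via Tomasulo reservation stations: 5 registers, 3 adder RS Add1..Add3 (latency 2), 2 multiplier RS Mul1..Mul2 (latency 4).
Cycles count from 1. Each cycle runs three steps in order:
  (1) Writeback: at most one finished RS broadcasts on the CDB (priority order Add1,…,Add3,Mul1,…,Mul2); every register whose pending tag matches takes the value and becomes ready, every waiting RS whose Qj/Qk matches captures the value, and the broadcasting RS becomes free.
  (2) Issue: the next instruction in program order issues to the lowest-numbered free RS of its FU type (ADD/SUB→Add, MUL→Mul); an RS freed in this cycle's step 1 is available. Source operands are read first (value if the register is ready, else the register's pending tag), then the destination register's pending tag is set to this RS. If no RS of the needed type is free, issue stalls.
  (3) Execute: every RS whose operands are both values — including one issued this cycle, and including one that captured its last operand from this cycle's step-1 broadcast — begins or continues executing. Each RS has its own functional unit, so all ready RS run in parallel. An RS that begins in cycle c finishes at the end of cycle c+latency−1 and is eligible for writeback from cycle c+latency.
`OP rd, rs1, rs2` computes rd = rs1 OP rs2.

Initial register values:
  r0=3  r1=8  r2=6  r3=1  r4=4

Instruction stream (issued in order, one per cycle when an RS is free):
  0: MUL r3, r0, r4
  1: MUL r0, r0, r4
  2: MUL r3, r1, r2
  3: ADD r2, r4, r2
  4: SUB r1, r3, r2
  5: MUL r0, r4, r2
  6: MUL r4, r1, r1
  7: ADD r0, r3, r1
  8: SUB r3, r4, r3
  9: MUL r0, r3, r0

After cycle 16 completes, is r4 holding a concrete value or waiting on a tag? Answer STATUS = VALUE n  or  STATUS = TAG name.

STATUS = VALUE 1444

c1: issue MUL r3<-Mul1 | r0:3,r1:8,r2:6,r3:Mul1,r4:4
c2: issue MUL r0<-Mul2 | r0:Mul2,r1:8,r2:6,r3:Mul1,r4:4
c3: stall | r0:Mul2,r1:8,r2:6,r3:Mul1,r4:4
c4: stall | r0:Mul2,r1:8,r2:6,r3:Mul1,r4:4
c5: CDB Mul1=12; issue MUL r3<-Mul1 | r0:Mul2,r1:8,r2:6,r3:Mul1,r4:4
c6: CDB Mul2=12; issue ADD r2<-Add1 | r0:12,r1:8,r2:Add1,r3:Mul1,r4:4
c7: issue SUB r1<-Add2 | r0:12,r1:Add2,r2:Add1,r3:Mul1,r4:4
c8: CDB Add1=10; issue MUL r0<-Mul2 | r0:Mul2,r1:Add2,r2:10,r3:Mul1,r4:4
c9: CDB Mul1=48; issue MUL r4<-Mul1 | r0:Mul2,r1:Add2,r2:10,r3:48,r4:Mul1
c10: issue ADD r0<-Add1 | r0:Add1,r1:Add2,r2:10,r3:48,r4:Mul1
c11: CDB Add2=38; issue SUB r3<-Add2 | r0:Add1,r1:38,r2:10,r3:Add2,r4:Mul1
c12: CDB Mul2=40; issue MUL r0<-Mul2 | r0:Mul2,r1:38,r2:10,r3:Add2,r4:Mul1
c13: CDB Add1=86 | r0:Mul2,r1:38,r2:10,r3:Add2,r4:Mul1
c14: - | r0:Mul2,r1:38,r2:10,r3:Add2,r4:Mul1
c15: CDB Mul1=1444 | r0:Mul2,r1:38,r2:10,r3:Add2,r4:1444
c16: - | r0:Mul2,r1:38,r2:10,r3:Add2,r4:1444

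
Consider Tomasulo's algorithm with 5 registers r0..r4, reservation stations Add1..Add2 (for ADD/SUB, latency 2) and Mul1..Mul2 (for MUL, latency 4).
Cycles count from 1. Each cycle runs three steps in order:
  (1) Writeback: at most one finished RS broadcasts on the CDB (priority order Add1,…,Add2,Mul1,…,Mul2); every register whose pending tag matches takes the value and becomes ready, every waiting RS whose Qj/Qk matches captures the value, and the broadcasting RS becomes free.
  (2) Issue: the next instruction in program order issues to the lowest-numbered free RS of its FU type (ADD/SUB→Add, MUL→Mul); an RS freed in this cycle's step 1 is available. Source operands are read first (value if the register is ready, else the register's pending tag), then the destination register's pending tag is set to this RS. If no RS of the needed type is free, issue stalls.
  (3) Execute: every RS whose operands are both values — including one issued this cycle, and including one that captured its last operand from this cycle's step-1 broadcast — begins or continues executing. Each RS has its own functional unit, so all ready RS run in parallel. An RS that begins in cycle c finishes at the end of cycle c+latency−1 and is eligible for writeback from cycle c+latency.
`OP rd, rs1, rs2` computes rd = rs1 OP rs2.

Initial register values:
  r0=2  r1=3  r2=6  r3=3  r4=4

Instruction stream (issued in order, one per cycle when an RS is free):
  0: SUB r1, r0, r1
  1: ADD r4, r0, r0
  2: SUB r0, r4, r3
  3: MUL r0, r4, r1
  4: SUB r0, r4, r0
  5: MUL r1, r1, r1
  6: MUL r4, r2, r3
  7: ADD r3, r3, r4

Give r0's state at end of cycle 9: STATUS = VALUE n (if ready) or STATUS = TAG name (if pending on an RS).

STATUS = TAG Add2

  c1: issue SUB r1<-Add1  regs: r0:2,r1:Add1,r2:6,r3:3,r4:4
  c2: issue ADD r4<-Add2  regs: r0:2,r1:Add1,r2:6,r3:3,r4:Add2
  c3: CDB Add1=-1; issue SUB r0<-Add1  regs: r0:Add1,r1:-1,r2:6,r3:3,r4:Add2
  c4: CDB Add2=4; issue MUL r0<-Mul1  regs: r0:Mul1,r1:-1,r2:6,r3:3,r4:4
  c5: issue SUB r0<-Add2  regs: r0:Add2,r1:-1,r2:6,r3:3,r4:4
  c6: CDB Add1=1; issue MUL r1<-Mul2  regs: r0:Add2,r1:Mul2,r2:6,r3:3,r4:4
  c7: stall  regs: r0:Add2,r1:Mul2,r2:6,r3:3,r4:4
  c8: CDB Mul1=-4; issue MUL r4<-Mul1  regs: r0:Add2,r1:Mul2,r2:6,r3:3,r4:Mul1
  c9: issue ADD r3<-Add1  regs: r0:Add2,r1:Mul2,r2:6,r3:Add1,r4:Mul1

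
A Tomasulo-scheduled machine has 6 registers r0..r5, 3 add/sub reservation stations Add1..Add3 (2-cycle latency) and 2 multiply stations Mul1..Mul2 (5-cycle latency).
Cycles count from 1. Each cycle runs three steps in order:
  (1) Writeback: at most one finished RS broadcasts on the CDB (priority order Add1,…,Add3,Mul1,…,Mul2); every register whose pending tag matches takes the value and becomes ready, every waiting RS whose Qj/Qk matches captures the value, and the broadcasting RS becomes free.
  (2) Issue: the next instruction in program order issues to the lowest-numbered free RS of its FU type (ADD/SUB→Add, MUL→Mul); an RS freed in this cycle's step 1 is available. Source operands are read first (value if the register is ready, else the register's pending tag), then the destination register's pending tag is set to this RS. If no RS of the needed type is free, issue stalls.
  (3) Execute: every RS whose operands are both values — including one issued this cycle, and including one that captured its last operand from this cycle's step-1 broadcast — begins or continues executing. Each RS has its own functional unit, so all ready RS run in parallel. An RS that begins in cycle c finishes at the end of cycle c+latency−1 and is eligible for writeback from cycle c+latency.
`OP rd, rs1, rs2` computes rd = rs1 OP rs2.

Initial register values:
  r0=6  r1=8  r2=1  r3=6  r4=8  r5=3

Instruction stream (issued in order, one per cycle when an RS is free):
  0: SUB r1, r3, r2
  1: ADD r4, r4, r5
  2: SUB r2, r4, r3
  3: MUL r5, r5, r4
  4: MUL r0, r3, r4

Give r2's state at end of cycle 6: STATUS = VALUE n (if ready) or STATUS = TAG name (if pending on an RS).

cycle 1: issue SUB r1<-Add1 // r0:6,r1:Add1,r2:1,r3:6,r4:8,r5:3
cycle 2: issue ADD r4<-Add2 // r0:6,r1:Add1,r2:1,r3:6,r4:Add2,r5:3
cycle 3: CDB Add1=5; issue SUB r2<-Add1 // r0:6,r1:5,r2:Add1,r3:6,r4:Add2,r5:3
cycle 4: CDB Add2=11; issue MUL r5<-Mul1 // r0:6,r1:5,r2:Add1,r3:6,r4:11,r5:Mul1
cycle 5: issue MUL r0<-Mul2 // r0:Mul2,r1:5,r2:Add1,r3:6,r4:11,r5:Mul1
cycle 6: CDB Add1=5 // r0:Mul2,r1:5,r2:5,r3:6,r4:11,r5:Mul1

STATUS = VALUE 5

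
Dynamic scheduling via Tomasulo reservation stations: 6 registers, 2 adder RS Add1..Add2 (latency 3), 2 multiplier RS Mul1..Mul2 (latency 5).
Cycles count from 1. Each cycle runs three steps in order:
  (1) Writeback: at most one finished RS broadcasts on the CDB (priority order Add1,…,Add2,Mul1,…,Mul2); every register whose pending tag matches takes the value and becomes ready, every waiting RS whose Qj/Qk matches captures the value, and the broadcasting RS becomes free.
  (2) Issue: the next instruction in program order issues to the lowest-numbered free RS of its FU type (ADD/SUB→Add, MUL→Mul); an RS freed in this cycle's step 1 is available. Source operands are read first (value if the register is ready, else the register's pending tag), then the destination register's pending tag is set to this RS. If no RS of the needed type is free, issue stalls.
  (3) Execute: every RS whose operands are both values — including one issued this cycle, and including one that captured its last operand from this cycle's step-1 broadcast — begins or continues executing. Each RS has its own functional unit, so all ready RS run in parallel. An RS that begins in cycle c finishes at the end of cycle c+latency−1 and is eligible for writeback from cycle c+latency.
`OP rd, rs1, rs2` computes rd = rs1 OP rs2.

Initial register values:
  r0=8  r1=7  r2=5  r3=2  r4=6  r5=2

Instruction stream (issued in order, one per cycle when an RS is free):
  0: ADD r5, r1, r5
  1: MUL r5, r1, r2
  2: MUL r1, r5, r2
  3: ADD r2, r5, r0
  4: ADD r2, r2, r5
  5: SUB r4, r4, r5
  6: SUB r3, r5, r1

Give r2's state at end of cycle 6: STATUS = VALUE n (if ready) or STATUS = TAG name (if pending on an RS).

STATUS = TAG Add2

  c1: issue ADD r5<-Add1  regs: r0:8,r1:7,r2:5,r3:2,r4:6,r5:Add1
  c2: issue MUL r5<-Mul1  regs: r0:8,r1:7,r2:5,r3:2,r4:6,r5:Mul1
  c3: issue MUL r1<-Mul2  regs: r0:8,r1:Mul2,r2:5,r3:2,r4:6,r5:Mul1
  c4: CDB Add1=9; issue ADD r2<-Add1  regs: r0:8,r1:Mul2,r2:Add1,r3:2,r4:6,r5:Mul1
  c5: issue ADD r2<-Add2  regs: r0:8,r1:Mul2,r2:Add2,r3:2,r4:6,r5:Mul1
  c6: stall  regs: r0:8,r1:Mul2,r2:Add2,r3:2,r4:6,r5:Mul1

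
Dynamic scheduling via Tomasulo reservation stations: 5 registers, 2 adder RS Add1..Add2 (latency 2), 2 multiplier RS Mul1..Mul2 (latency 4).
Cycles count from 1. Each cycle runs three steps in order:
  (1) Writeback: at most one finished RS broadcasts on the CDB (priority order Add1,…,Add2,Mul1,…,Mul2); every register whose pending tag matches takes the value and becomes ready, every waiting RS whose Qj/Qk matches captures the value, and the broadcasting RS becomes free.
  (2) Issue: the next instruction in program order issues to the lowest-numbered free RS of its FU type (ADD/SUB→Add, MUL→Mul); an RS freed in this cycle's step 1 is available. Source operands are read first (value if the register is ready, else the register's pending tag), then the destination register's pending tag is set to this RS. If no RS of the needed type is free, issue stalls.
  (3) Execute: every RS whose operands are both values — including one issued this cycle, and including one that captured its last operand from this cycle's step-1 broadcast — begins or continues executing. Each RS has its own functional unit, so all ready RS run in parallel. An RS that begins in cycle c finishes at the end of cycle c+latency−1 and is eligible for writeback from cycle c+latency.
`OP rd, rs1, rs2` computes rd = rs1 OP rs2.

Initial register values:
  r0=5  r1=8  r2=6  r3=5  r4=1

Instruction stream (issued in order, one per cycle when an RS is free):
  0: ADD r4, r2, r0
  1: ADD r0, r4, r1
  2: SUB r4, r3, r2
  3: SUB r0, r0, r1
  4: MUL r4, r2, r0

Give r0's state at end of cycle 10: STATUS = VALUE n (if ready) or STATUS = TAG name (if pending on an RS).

c1: issue ADD r4<-Add1 | r0:5,r1:8,r2:6,r3:5,r4:Add1
c2: issue ADD r0<-Add2 | r0:Add2,r1:8,r2:6,r3:5,r4:Add1
c3: CDB Add1=11; issue SUB r4<-Add1 | r0:Add2,r1:8,r2:6,r3:5,r4:Add1
c4: stall | r0:Add2,r1:8,r2:6,r3:5,r4:Add1
c5: CDB Add1=-1; issue SUB r0<-Add1 | r0:Add1,r1:8,r2:6,r3:5,r4:-1
c6: CDB Add2=19; issue MUL r4<-Mul1 | r0:Add1,r1:8,r2:6,r3:5,r4:Mul1
c7: - | r0:Add1,r1:8,r2:6,r3:5,r4:Mul1
c8: CDB Add1=11 | r0:11,r1:8,r2:6,r3:5,r4:Mul1
c9: - | r0:11,r1:8,r2:6,r3:5,r4:Mul1
c10: - | r0:11,r1:8,r2:6,r3:5,r4:Mul1

STATUS = VALUE 11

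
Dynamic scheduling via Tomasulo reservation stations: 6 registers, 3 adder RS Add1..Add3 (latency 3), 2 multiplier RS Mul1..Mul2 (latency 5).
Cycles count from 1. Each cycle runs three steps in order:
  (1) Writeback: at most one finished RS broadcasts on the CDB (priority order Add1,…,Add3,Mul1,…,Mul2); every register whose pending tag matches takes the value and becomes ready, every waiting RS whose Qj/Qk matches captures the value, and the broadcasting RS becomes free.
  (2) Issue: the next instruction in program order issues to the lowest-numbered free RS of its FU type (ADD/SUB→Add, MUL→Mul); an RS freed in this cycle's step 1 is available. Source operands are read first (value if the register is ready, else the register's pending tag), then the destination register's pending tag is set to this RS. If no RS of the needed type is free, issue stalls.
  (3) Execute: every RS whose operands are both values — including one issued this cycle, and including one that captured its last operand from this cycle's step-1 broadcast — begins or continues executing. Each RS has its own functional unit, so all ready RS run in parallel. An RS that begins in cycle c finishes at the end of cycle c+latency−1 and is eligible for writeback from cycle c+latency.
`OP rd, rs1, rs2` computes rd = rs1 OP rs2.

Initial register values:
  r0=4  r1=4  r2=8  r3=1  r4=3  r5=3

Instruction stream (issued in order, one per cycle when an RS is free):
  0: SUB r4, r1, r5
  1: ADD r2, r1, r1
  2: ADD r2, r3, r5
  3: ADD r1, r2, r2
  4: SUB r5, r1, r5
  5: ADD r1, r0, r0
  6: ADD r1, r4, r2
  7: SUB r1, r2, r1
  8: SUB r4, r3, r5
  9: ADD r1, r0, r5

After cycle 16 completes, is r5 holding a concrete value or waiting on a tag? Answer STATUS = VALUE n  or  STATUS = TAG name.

c1: issue SUB r4<-Add1 | r0:4,r1:4,r2:8,r3:1,r4:Add1,r5:3
c2: issue ADD r2<-Add2 | r0:4,r1:4,r2:Add2,r3:1,r4:Add1,r5:3
c3: issue ADD r2<-Add3 | r0:4,r1:4,r2:Add3,r3:1,r4:Add1,r5:3
c4: CDB Add1=1; issue ADD r1<-Add1 | r0:4,r1:Add1,r2:Add3,r3:1,r4:1,r5:3
c5: CDB Add2=8; issue SUB r5<-Add2 | r0:4,r1:Add1,r2:Add3,r3:1,r4:1,r5:Add2
c6: CDB Add3=4; issue ADD r1<-Add3 | r0:4,r1:Add3,r2:4,r3:1,r4:1,r5:Add2
c7: stall | r0:4,r1:Add3,r2:4,r3:1,r4:1,r5:Add2
c8: stall | r0:4,r1:Add3,r2:4,r3:1,r4:1,r5:Add2
c9: CDB Add1=8; issue ADD r1<-Add1 | r0:4,r1:Add1,r2:4,r3:1,r4:1,r5:Add2
c10: CDB Add3=8; issue SUB r1<-Add3 | r0:4,r1:Add3,r2:4,r3:1,r4:1,r5:Add2
c11: stall | r0:4,r1:Add3,r2:4,r3:1,r4:1,r5:Add2
c12: CDB Add1=5; issue SUB r4<-Add1 | r0:4,r1:Add3,r2:4,r3:1,r4:Add1,r5:Add2
c13: CDB Add2=5; issue ADD r1<-Add2 | r0:4,r1:Add2,r2:4,r3:1,r4:Add1,r5:5
c14: - | r0:4,r1:Add2,r2:4,r3:1,r4:Add1,r5:5
c15: CDB Add3=-1 | r0:4,r1:Add2,r2:4,r3:1,r4:Add1,r5:5
c16: CDB Add1=-4 | r0:4,r1:Add2,r2:4,r3:1,r4:-4,r5:5

STATUS = VALUE 5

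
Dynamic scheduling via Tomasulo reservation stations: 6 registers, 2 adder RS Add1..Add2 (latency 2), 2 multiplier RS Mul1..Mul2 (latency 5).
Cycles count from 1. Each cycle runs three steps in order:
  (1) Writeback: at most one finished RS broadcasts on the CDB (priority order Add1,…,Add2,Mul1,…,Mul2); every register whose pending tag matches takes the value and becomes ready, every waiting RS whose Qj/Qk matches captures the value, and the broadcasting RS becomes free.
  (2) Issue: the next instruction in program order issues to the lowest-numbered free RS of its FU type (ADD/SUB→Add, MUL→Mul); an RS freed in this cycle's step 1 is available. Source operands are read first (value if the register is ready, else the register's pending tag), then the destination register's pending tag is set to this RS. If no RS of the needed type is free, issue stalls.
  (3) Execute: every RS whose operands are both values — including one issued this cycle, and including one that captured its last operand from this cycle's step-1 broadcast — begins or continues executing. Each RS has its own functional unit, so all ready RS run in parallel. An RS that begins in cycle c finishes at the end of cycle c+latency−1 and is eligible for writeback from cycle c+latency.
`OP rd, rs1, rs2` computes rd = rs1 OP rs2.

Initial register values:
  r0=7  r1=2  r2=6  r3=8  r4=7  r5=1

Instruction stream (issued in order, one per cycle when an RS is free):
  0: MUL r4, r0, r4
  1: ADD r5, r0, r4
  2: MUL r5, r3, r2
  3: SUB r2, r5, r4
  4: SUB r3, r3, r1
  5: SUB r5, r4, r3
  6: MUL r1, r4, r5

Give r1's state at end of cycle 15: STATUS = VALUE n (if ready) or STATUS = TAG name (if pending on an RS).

cycle 1: issue MUL r4<-Mul1 // r0:7,r1:2,r2:6,r3:8,r4:Mul1,r5:1
cycle 2: issue ADD r5<-Add1 // r0:7,r1:2,r2:6,r3:8,r4:Mul1,r5:Add1
cycle 3: issue MUL r5<-Mul2 // r0:7,r1:2,r2:6,r3:8,r4:Mul1,r5:Mul2
cycle 4: issue SUB r2<-Add2 // r0:7,r1:2,r2:Add2,r3:8,r4:Mul1,r5:Mul2
cycle 5: stall // r0:7,r1:2,r2:Add2,r3:8,r4:Mul1,r5:Mul2
cycle 6: CDB Mul1=49; stall // r0:7,r1:2,r2:Add2,r3:8,r4:49,r5:Mul2
cycle 7: stall // r0:7,r1:2,r2:Add2,r3:8,r4:49,r5:Mul2
cycle 8: CDB Add1=56; issue SUB r3<-Add1 // r0:7,r1:2,r2:Add2,r3:Add1,r4:49,r5:Mul2
cycle 9: CDB Mul2=48; stall // r0:7,r1:2,r2:Add2,r3:Add1,r4:49,r5:48
cycle 10: CDB Add1=6; issue SUB r5<-Add1 // r0:7,r1:2,r2:Add2,r3:6,r4:49,r5:Add1
cycle 11: CDB Add2=-1; issue MUL r1<-Mul1 // r0:7,r1:Mul1,r2:-1,r3:6,r4:49,r5:Add1
cycle 12: CDB Add1=43 // r0:7,r1:Mul1,r2:-1,r3:6,r4:49,r5:43
cycle 13: - // r0:7,r1:Mul1,r2:-1,r3:6,r4:49,r5:43
cycle 14: - // r0:7,r1:Mul1,r2:-1,r3:6,r4:49,r5:43
cycle 15: - // r0:7,r1:Mul1,r2:-1,r3:6,r4:49,r5:43

STATUS = TAG Mul1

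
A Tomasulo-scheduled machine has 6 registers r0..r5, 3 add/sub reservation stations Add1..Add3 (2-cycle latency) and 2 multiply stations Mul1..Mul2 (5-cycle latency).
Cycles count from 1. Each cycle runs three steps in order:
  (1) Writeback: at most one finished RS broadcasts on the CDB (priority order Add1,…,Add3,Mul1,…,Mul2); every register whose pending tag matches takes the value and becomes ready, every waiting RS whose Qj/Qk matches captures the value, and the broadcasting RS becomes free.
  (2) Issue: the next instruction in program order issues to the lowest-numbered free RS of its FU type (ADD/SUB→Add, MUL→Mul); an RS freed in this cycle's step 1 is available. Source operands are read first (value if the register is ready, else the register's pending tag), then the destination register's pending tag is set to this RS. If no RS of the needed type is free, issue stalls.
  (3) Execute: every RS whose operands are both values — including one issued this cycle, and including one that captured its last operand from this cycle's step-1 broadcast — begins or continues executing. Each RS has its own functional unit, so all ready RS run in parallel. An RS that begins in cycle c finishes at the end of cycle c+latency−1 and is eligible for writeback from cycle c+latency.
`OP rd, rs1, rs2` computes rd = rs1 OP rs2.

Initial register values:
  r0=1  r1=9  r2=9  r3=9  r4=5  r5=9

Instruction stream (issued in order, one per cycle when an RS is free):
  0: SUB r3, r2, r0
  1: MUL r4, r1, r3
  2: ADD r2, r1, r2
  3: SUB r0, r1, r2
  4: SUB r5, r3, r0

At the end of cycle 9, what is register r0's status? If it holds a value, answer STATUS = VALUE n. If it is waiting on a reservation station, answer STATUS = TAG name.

STATUS = VALUE -9

cycle 1: issue SUB r3<-Add1 // r0:1,r1:9,r2:9,r3:Add1,r4:5,r5:9
cycle 2: issue MUL r4<-Mul1 // r0:1,r1:9,r2:9,r3:Add1,r4:Mul1,r5:9
cycle 3: CDB Add1=8; issue ADD r2<-Add1 // r0:1,r1:9,r2:Add1,r3:8,r4:Mul1,r5:9
cycle 4: issue SUB r0<-Add2 // r0:Add2,r1:9,r2:Add1,r3:8,r4:Mul1,r5:9
cycle 5: CDB Add1=18; issue SUB r5<-Add1 // r0:Add2,r1:9,r2:18,r3:8,r4:Mul1,r5:Add1
cycle 6: - // r0:Add2,r1:9,r2:18,r3:8,r4:Mul1,r5:Add1
cycle 7: CDB Add2=-9 // r0:-9,r1:9,r2:18,r3:8,r4:Mul1,r5:Add1
cycle 8: CDB Mul1=72 // r0:-9,r1:9,r2:18,r3:8,r4:72,r5:Add1
cycle 9: CDB Add1=17 // r0:-9,r1:9,r2:18,r3:8,r4:72,r5:17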